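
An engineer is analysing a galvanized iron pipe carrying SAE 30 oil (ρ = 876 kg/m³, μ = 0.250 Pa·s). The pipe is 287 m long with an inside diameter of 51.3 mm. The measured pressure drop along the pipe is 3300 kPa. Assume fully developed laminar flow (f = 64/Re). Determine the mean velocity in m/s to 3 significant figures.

For laminar flow, f = 64/Re with Re = ρVD/μ, so Darcy-Weisbach reduces to ΔP = 32μLV/D². Solving for V: V = ΔP·D²/(32μL) = 3.3e+06·(0.0513)²/(32·0.25·287) = 3.782 m/s.
Check: Re = ρVD/μ = 876·3.782·0.0513/0.25 = 679.9 < 2300, so the laminar assumption holds.

V ≈ 3.78 m/s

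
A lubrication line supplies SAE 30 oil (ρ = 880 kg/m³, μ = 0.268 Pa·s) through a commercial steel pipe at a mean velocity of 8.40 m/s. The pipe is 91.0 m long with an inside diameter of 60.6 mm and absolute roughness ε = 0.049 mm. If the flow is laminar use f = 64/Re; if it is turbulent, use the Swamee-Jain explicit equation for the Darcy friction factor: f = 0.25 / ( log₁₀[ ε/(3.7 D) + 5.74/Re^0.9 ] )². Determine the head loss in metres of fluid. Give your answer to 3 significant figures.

h_f ≈ 207 m

Reynolds number Re = ρVD/μ = 880 · 8.4 · 0.0606 / 0.268 = 1671.
Re < 2300 → laminar flow, so f = 64/Re = 64/1671 = 0.03829 (the turbulent correlation is not needed).
Darcy-Weisbach: ΔP = f(L/D)(ρV²/2) = 0.03829·(91/0.0606)·(880·8.4²/2) = 0.03829·1502·3.105e+04 = 1.785e+06 Pa.
Head loss h_f = ΔP/(ρg) = 1.785e+06/(880·9.81) = 207 m.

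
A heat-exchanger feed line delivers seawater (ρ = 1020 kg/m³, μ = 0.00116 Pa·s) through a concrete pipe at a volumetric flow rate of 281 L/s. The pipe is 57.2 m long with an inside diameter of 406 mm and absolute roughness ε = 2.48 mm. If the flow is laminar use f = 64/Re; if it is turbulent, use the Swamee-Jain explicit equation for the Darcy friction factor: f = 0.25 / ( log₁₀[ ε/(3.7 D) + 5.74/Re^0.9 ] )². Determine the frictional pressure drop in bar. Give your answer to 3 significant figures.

Q = 281 L/s = 281/1000 = 0.281 m³/s.
Cross-sectional area A = πD²/4 = π(0.406)²/4 = 0.1295 m²; mean velocity V = Q/A = 0.281/0.1295 = 2.171 m/s.
Reynolds number Re = ρVD/μ = 1020 · 2.171 · 0.406 / 0.00116 = 7.749e+05.
Re > 4000 → turbulent. Relative roughness ε/D = 0.00248/0.406 = 0.00611. Swamee-Jain: f = 0.25/(log₁₀[0.00611/3.7 + 5.74/7.749e+05^0.9])² = 0.25/(log₁₀[0.00165 + 2.87e-05])² = 0.25/(-2.775)² = 0.03247.
Darcy-Weisbach: ΔP = f(L/D)(ρV²/2) = 0.03247·(57.2/0.406)·(1020·2.171²/2) = 0.03247·140.9·2403 = 1.099e+04 Pa.
ΔP = 1.099e+04 Pa = 0.110 bar.

ΔP ≈ 0.110 bar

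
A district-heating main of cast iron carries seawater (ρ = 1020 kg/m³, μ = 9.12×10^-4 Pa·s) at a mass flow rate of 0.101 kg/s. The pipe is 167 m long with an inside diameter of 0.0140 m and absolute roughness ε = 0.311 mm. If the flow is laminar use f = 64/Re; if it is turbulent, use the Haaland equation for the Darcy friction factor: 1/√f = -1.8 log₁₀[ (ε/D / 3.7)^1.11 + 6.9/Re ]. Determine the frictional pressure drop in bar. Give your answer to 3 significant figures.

ΔP ≈ 1.36 bar

A = πD²/4 = π(0.014)²/4 = 0.0001539 m²; mean velocity V = ṁ/(ρA) = 0.101/(1020 · 0.0001539) = 0.6432 m/s.
Reynolds number Re = ρVD/μ = 1020 · 0.6432 · 0.014 / 0.000912 = 1.007e+04.
Re > 4000 → turbulent. Relative roughness ε/D = 0.000311/0.014 = 0.0222. Haaland: 1/√f = -1.8 log₁₀[(0.0222/3.7)^1.11 + 6.9/1.007e+04] = -1.8 log₁₀[0.00342 + 0.000685] = 4.296, so f = 0.05418.
Darcy-Weisbach: ΔP = f(L/D)(ρV²/2) = 0.05418·(167/0.014)·(1020·0.6432²/2) = 0.05418·1.193e+04·211 = 1.364e+05 Pa.
ΔP = 1.364e+05 Pa = 1.36 bar.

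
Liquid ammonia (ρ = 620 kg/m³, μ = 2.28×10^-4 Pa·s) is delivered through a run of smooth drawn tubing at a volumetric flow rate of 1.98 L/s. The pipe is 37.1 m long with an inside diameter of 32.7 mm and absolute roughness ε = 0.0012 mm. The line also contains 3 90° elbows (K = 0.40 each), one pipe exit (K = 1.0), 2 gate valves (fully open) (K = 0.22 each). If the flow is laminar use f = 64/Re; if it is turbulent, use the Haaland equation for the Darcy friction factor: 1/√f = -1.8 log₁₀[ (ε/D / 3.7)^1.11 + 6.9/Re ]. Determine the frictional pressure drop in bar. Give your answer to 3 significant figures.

Q = 1.98 L/s = 1.98/1000 = 0.00198 m³/s.
Cross-sectional area A = πD²/4 = π(0.0327)²/4 = 0.0008398 m²; mean velocity V = Q/A = 0.00198/0.0008398 = 2.358 m/s.
Reynolds number Re = ρVD/μ = 620 · 2.358 · 0.0327 / 0.000228 = 2.096e+05.
Re > 4000 → turbulent. Relative roughness ε/D = 1.2e-06/0.0327 = 3.67e-05. Haaland: 1/√f = -1.8 log₁₀[(3.67e-05/3.7)^1.11 + 6.9/2.096e+05] = -1.8 log₁₀[2.79e-06 + 3.29e-05] = 8.005, so f = 0.01561.
Total minor-loss coefficient ΣK = 3·0.4 + 1·1 + 2·0.22 = 2.64.
ΔP = [f·L/D + ΣK]·(ρV²/2) = [0.01561·37.1/0.0327 + 2.64]·(620·2.358²/2) = [17.7 + 2.64]·1723 = 3.506e+04 Pa.
ΔP = 3.506e+04 Pa = 0.351 bar.

ΔP ≈ 0.351 bar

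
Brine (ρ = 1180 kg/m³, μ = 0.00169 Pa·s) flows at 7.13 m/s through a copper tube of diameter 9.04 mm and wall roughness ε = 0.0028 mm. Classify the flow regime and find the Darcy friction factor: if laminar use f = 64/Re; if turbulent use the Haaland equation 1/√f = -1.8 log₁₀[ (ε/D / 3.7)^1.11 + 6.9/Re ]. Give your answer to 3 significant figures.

f ≈ 0.0221

Re = ρVD/μ = 1180·7.13·0.00904/0.00169 = 4.5e+04.
Re > 4000 → turbulent. ε/D = 2.8e-06/0.00904 = 0.00031; Haaland: 1/√f = -1.8 log₁₀[2.98e-05 + 0.000153] = 6.727, so f = 0.0221.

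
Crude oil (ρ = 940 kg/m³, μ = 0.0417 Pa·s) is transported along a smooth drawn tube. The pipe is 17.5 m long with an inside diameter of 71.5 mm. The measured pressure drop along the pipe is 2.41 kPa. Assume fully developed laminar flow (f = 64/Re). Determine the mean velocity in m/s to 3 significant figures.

For laminar flow, f = 64/Re with Re = ρVD/μ, so Darcy-Weisbach reduces to ΔP = 32μLV/D². Solving for V: V = ΔP·D²/(32μL) = 2410·(0.0715)²/(32·0.0417·17.5) = 0.5276 m/s.
Check: Re = ρVD/μ = 940·0.5276·0.0715/0.0417 = 850.4 < 2300, so the laminar assumption holds.

V ≈ 0.528 m/s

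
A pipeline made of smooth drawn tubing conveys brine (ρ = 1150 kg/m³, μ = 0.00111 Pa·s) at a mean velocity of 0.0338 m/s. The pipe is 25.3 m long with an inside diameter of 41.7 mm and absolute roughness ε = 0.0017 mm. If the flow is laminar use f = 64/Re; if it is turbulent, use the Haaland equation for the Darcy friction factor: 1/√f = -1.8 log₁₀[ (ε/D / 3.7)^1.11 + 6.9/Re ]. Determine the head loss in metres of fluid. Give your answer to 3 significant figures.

Reynolds number Re = ρVD/μ = 1150 · 0.0338 · 0.0417 / 0.00111 = 1460.
Re < 2300 → laminar flow, so f = 64/Re = 64/1460 = 0.04383 (the turbulent correlation is not needed).
Darcy-Weisbach: ΔP = f(L/D)(ρV²/2) = 0.04383·(25.3/0.0417)·(1150·0.0338²/2) = 0.04383·606.7·0.6569 = 17.47 Pa.
Head loss h_f = ΔP/(ρg) = 17.47/(1150·9.81) = 0.00155 m.

h_f ≈ 0.00155 m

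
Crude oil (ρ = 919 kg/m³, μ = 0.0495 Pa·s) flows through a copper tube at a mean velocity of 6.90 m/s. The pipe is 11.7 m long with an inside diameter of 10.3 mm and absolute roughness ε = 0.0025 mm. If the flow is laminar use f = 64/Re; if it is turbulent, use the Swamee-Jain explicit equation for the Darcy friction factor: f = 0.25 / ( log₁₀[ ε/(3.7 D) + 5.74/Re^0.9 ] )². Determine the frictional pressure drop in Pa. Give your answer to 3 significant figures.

ΔP ≈ 1.21×10^6 Pa

Reynolds number Re = ρVD/μ = 919 · 6.9 · 0.0103 / 0.0495 = 1319.
Re < 2300 → laminar flow, so f = 64/Re = 64/1319 = 0.0485 (the turbulent correlation is not needed).
Darcy-Weisbach: ΔP = f(L/D)(ρV²/2) = 0.0485·(11.7/0.0103)·(919·6.9²/2) = 0.0485·1136·2.188e+04 = 1.205e+06 Pa.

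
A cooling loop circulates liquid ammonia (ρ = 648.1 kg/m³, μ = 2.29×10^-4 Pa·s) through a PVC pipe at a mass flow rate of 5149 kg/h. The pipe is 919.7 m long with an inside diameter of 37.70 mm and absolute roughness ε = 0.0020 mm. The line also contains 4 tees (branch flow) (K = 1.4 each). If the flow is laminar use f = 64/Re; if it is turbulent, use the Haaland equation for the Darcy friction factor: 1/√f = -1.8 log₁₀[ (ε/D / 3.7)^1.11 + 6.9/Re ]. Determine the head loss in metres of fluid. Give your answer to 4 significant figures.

ṁ = 5149 kg/h = 5149/3600 = 1.43 kg/s.
A = πD²/4 = π(0.0377)²/4 = 0.001116 m²; mean velocity V = ṁ/(ρA) = 1.43/(648.1 · 0.001116) = 1.977 m/s.
Reynolds number Re = ρVD/μ = 648.1 · 1.977 · 0.0377 / 0.000229 = 2.109e+05.
Re > 4000 → turbulent. Relative roughness ε/D = 2e-06/0.0377 = 5.31e-05. Haaland: 1/√f = -1.8 log₁₀[(5.31e-05/3.7)^1.11 + 6.9/2.109e+05] = -1.8 log₁₀[4.2e-06 + 3.27e-05] = 7.979, so f = 0.01571.
Total minor-loss coefficient ΣK = 4·1.4 = 5.6.
ΔP = [f·L/D + ΣK]·(ρV²/2) = [0.01571·919.7/0.0377 + 5.6]·(648.1·1.977²/2) = [383.2 + 5.6]·1267 = 4.924e+05 Pa.
Head loss h_f = ΔP/(ρg) = 4.924e+05/(648.1·9.81) = 77.45 m.

h_f ≈ 77.45 m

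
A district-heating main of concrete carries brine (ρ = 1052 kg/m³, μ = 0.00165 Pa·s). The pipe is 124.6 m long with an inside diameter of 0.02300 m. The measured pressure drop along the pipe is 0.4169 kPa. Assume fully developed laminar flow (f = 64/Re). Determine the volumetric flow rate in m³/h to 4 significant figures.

For laminar flow, f = 64/Re with Re = ρVD/μ, so Darcy-Weisbach reduces to ΔP = 32μLV/D². Solving for V: V = ΔP·D²/(32μL) = 416.9·(0.023)²/(32·0.00165·124.6) = 0.03352 m/s.
Check: Re = ρVD/μ = 1052·0.03352·0.023/0.00165 = 491.6 < 2300, so the laminar assumption holds.
Q = V·A = 0.03352·(π/4·0.023²) = 1.393e-05 m³/s = 0.05014 m³/h.

Q ≈ 0.05014 m³/h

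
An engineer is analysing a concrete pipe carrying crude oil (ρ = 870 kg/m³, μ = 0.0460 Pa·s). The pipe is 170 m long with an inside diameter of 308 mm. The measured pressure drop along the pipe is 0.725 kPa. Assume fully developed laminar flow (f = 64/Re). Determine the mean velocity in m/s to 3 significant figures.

V ≈ 0.275 m/s

For laminar flow, f = 64/Re with Re = ρVD/μ, so Darcy-Weisbach reduces to ΔP = 32μLV/D². Solving for V: V = ΔP·D²/(32μL) = 725·(0.308)²/(32·0.046·170) = 0.2748 m/s.
Check: Re = ρVD/μ = 870·0.2748·0.308/0.046 = 1601 < 2300, so the laminar assumption holds.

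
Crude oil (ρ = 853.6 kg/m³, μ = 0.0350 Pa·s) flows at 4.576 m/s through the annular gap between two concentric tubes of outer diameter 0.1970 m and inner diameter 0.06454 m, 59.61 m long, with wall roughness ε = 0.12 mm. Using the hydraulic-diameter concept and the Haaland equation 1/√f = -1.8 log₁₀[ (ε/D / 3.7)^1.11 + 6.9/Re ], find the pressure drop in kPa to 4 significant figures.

Hydraulic diameter D_h = 4A/P = D_o - D_i = 0.197 - 0.06454 = 0.1325 m.
Re = ρVD_h/μ = 853.6·4.576·0.1325/0.035 = 1.478e+04.
ε/D_h = 0.00012/0.1325 = 0.000906; Haaland gives 1/√f = -1.8 log₁₀[9.81e-05+0.000467] = 5.847, so f = 0.02926.
ΔP = f(L/D_h)(ρV²/2) = 0.02926·59.61/0.1325·8937 = 1.177e+05 Pa.
ΔP = 117.7 kPa.

ΔP ≈ 117.7 kPa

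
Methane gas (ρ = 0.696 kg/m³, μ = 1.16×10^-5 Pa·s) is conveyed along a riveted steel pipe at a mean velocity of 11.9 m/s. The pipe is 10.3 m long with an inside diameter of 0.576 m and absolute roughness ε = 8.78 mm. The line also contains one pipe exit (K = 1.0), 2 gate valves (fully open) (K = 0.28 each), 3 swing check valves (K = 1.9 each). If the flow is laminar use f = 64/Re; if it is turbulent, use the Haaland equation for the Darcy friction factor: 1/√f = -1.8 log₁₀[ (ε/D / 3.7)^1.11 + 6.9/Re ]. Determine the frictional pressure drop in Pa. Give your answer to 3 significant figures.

Reynolds number Re = ρVD/μ = 0.696 · 11.9 · 0.576 / 1.16e-05 = 4.113e+05.
Re > 4000 → turbulent. Relative roughness ε/D = 0.00878/0.576 = 0.0152. Haaland: 1/√f = -1.8 log₁₀[(0.0152/3.7)^1.11 + 6.9/4.113e+05] = -1.8 log₁₀[0.00225 + 1.68e-05] = 4.76, so f = 0.04414.
Total minor-loss coefficient ΣK = 1·1 + 2·0.28 + 3·1.9 = 7.26.
ΔP = [f·L/D + ΣK]·(ρV²/2) = [0.04414·10.3/0.576 + 7.26]·(0.696·11.9²/2) = [0.7893 + 7.26]·49.28 = 396.7 Pa.

ΔP ≈ 397 Pa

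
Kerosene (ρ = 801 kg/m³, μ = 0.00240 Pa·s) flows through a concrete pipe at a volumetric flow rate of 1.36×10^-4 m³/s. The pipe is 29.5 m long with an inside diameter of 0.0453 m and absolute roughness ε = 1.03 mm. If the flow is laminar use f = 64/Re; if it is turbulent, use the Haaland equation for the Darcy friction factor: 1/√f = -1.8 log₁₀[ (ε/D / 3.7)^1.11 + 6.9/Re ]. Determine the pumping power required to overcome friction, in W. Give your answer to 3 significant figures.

Cross-sectional area A = πD²/4 = π(0.0453)²/4 = 0.001612 m²; mean velocity V = Q/A = 0.000136/0.001612 = 0.08438 m/s.
Reynolds number Re = ρVD/μ = 801 · 0.08438 · 0.0453 / 0.0024 = 1276.
Re < 2300 → laminar flow, so f = 64/Re = 64/1276 = 0.05017 (the turbulent correlation is not needed).
Darcy-Weisbach: ΔP = f(L/D)(ρV²/2) = 0.05017·(29.5/0.0453)·(801·0.08438²/2) = 0.05017·651.2·2.852 = 93.16 Pa.
Pumping power P = QΔP = 0.000136·93.16 = 0.01267 W = 0.0127 W.

P ≈ 0.0127 W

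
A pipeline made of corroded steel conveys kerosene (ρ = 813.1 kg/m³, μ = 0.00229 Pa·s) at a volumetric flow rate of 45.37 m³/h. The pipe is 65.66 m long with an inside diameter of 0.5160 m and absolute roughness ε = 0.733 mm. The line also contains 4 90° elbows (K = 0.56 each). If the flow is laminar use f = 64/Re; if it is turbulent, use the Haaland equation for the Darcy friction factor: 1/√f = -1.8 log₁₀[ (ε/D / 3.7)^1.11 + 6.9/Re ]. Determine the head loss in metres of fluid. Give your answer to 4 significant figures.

Q = 45.37 m³/h = 45.37/3600 = 0.0126 m³/s.
Cross-sectional area A = πD²/4 = π(0.516)²/4 = 0.2091 m²; mean velocity V = Q/A = 0.0126/0.2091 = 0.06027 m/s.
Reynolds number Re = ρVD/μ = 813.1 · 0.06027 · 0.516 / 0.00229 = 1.104e+04.
Re > 4000 → turbulent. Relative roughness ε/D = 0.000733/0.516 = 0.00142. Haaland: 1/√f = -1.8 log₁₀[(0.00142/3.7)^1.11 + 6.9/1.104e+04] = -1.8 log₁₀[0.000162 + 0.000625] = 5.588, so f = 0.03203.
Total minor-loss coefficient ΣK = 4·0.56 = 2.24.
ΔP = [f·L/D + ΣK]·(ρV²/2) = [0.03203·65.66/0.516 + 2.24]·(813.1·0.06027²/2) = [4.076 + 2.24]·1.477 = 9.326 Pa.
Head loss h_f = ΔP/(ρg) = 9.326/(813.1·9.81) = 0.001169 m.

h_f ≈ 0.001169 m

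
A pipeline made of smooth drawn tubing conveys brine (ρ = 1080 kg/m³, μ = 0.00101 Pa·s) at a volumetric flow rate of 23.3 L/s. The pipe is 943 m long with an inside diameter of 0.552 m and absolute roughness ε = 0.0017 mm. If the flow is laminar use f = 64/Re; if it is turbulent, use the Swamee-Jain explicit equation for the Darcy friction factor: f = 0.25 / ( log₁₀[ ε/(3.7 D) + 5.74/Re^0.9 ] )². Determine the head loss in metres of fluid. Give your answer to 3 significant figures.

h_f ≈ 0.0166 m

Q = 23.3 L/s = 23.3/1000 = 0.0233 m³/s.
Cross-sectional area A = πD²/4 = π(0.552)²/4 = 0.2393 m²; mean velocity V = Q/A = 0.0233/0.2393 = 0.09736 m/s.
Reynolds number Re = ρVD/μ = 1080 · 0.09736 · 0.552 / 0.00101 = 5.747e+04.
Re > 4000 → turbulent. Relative roughness ε/D = 1.7e-06/0.552 = 3.08e-06. Swamee-Jain: f = 0.25/(log₁₀[3.08e-06/3.7 + 5.74/5.747e+04^0.9])² = 0.25/(log₁₀[8.32e-07 + 0.000299])² = 0.25/(-3.523)² = 0.02014.
Darcy-Weisbach: ΔP = f(L/D)(ρV²/2) = 0.02014·(943/0.552)·(1080·0.09736²/2) = 0.02014·1708·5.119 = 176.1 Pa.
Head loss h_f = ΔP/(ρg) = 176.1/(1080·9.81) = 0.0166 m.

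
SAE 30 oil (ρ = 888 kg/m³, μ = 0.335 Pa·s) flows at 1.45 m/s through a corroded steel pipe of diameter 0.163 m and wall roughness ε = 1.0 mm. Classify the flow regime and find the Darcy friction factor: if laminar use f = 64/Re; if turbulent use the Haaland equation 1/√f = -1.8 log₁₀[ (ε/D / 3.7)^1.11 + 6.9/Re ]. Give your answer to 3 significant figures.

Re = ρVD/μ = 888·1.45·0.163/0.335 = 626.5.
Re < 2300 → laminar, so f = 64/Re = 0.1022 (roughness is irrelevant in laminar flow).

f ≈ 0.102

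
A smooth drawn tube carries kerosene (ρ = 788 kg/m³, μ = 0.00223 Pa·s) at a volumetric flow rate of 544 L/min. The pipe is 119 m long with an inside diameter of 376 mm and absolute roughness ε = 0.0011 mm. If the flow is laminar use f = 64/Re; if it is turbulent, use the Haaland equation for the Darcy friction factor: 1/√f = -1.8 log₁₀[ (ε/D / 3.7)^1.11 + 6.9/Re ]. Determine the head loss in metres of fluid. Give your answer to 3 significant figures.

h_f ≈ 0.00325 m

Q = 544 L/min = 544/60000 = 0.009067 m³/s.
Cross-sectional area A = πD²/4 = π(0.376)²/4 = 0.111 m²; mean velocity V = Q/A = 0.009067/0.111 = 0.08165 m/s.
Reynolds number Re = ρVD/μ = 788 · 0.08165 · 0.376 / 0.00223 = 1.085e+04.
Re > 4000 → turbulent. Relative roughness ε/D = 1.1e-06/0.376 = 2.93e-06. Haaland: 1/√f = -1.8 log₁₀[(2.93e-06/3.7)^1.11 + 6.9/1.085e+04] = -1.8 log₁₀[1.69e-07 + 0.000636] = 5.754, so f = 0.03021.
Darcy-Weisbach: ΔP = f(L/D)(ρV²/2) = 0.03021·(119/0.376)·(788·0.08165²/2) = 0.03021·316.5·2.627 = 25.12 Pa.
Head loss h_f = ΔP/(ρg) = 25.12/(788·9.81) = 0.00325 m.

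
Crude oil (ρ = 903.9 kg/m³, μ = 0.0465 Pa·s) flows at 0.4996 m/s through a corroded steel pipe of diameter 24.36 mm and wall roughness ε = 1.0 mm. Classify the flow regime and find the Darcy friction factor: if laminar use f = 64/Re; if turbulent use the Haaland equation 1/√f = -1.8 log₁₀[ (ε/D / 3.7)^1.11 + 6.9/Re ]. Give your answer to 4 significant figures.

Re = ρVD/μ = 903.9·0.4996·0.02436/0.0465 = 236.6.
Re < 2300 → laminar, so f = 64/Re = 0.2705 (roughness is irrelevant in laminar flow).

f ≈ 0.2705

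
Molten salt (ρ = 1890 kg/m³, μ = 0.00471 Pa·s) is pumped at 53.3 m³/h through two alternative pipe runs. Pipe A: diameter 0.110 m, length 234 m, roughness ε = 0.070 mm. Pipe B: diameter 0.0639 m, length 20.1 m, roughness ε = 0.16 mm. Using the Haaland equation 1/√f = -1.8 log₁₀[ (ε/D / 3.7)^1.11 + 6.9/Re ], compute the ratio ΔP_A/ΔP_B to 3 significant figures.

ΔP_A/ΔP_B ≈ 0.639

Pipe A: V = Q/A = 0.01481/0.009503 = 1.558 m/s; Re = 6.877e+04; ε/D = 0.000636; Haaland → f = 0.02162; ΔP_A = f(L/D)(ρV²/2) = 1.055e+05 Pa.
Pipe B: V = Q/A = 0.01481/0.003207 = 4.617 m/s; Re = 1.184e+05; ε/D = 0.0025; Haaland → f = 0.02605; ΔP_B = f(L/D)(ρV²/2) = 1.651e+05 Pa.
ΔP_A/ΔP_B = 1.055e+05/1.651e+05 = 0.639.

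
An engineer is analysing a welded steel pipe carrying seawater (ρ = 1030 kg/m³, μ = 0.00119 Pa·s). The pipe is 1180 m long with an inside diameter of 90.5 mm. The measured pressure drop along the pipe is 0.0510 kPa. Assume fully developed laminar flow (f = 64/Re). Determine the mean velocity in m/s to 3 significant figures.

For laminar flow, f = 64/Re with Re = ρVD/μ, so Darcy-Weisbach reduces to ΔP = 32μLV/D². Solving for V: V = ΔP·D²/(32μL) = 51·(0.0905)²/(32·0.00119·1180) = 0.009296 m/s.
Check: Re = ρVD/μ = 1030·0.009296·0.0905/0.00119 = 728.2 < 2300, so the laminar assumption holds.

V ≈ 0.00930 m/s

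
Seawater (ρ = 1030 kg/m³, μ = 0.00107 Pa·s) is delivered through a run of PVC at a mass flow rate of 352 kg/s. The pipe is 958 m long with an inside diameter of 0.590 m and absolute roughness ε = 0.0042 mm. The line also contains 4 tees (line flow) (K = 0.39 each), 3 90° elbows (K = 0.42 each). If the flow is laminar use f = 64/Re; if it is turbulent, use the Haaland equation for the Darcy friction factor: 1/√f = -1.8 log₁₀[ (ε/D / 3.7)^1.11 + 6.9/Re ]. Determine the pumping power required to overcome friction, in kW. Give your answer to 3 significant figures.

P ≈ 6.30 kW

A = πD²/4 = π(0.59)²/4 = 0.2734 m²; mean velocity V = ṁ/(ρA) = 352/(1030 · 0.2734) = 1.25 m/s.
Reynolds number Re = ρVD/μ = 1030 · 1.25 · 0.59 / 0.00107 = 7.099e+05.
Re > 4000 → turbulent. Relative roughness ε/D = 4.2e-06/0.59 = 7.12e-06. Haaland: 1/√f = -1.8 log₁₀[(7.12e-06/3.7)^1.11 + 6.9/7.099e+05] = -1.8 log₁₀[4.52e-07 + 9.72e-06] = 8.987, so f = 0.01238.
Total minor-loss coefficient ΣK = 4·0.39 + 3·0.42 = 2.82.
ΔP = [f·L/D + ΣK]·(ρV²/2) = [0.01238·958/0.59 + 2.82]·(1030·1.25²/2) = [20.11 + 2.82]·804.7 = 1.845e+04 Pa.
Q = ṁ/ρ = 352/1030 = 0.3417 m³/s.
Pumping power P = QΔP = 0.3417·1.845e+04 = 6305 W = 6.30 kW.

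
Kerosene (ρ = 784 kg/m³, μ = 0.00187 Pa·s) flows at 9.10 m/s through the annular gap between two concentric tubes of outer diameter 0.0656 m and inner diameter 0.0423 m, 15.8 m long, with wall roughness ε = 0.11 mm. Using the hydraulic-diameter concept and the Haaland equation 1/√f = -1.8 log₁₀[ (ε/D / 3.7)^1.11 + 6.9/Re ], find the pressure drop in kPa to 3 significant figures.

Hydraulic diameter D_h = 4A/P = D_o - D_i = 0.0656 - 0.0423 = 0.0233 m.
Re = ρVD_h/μ = 784·9.1·0.0233/0.00187 = 8.889e+04.
ε/D_h = 0.00011/0.0233 = 0.00472; Haaland gives 1/√f = -1.8 log₁₀[0.000613+7.76e-05] = 5.689, so f = 0.03089.
ΔP = f(L/D_h)(ρV²/2) = 0.03089·15.8/0.0233·3.246e+04 = 6.801e+05 Pa.
ΔP = 680 kPa.

ΔP ≈ 680 kPa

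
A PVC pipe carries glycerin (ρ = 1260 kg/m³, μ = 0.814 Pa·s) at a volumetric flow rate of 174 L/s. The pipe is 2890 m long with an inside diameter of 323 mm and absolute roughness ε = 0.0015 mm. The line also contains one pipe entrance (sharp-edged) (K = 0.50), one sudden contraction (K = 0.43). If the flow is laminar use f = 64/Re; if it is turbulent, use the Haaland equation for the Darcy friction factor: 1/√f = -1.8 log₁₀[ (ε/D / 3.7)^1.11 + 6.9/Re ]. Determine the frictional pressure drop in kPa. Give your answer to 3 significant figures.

Q = 174 L/s = 174/1000 = 0.174 m³/s.
Cross-sectional area A = πD²/4 = π(0.323)²/4 = 0.08194 m²; mean velocity V = Q/A = 0.174/0.08194 = 2.124 m/s.
Reynolds number Re = ρVD/μ = 1260 · 2.124 · 0.323 / 0.814 = 1062.
Re < 2300 → laminar flow, so f = 64/Re = 64/1062 = 0.06028 (the turbulent correlation is not needed).
Total minor-loss coefficient ΣK = 1·0.5 + 1·0.43 = 0.93.
ΔP = [f·L/D + ΣK]·(ρV²/2) = [0.06028·2890/0.323 + 0.93]·(1260·2.124²/2) = [539.4 + 0.93]·2841 = 1.535e+06 Pa.
ΔP = 1.535e+06 Pa = 1530 kPa.

ΔP ≈ 1530 kPa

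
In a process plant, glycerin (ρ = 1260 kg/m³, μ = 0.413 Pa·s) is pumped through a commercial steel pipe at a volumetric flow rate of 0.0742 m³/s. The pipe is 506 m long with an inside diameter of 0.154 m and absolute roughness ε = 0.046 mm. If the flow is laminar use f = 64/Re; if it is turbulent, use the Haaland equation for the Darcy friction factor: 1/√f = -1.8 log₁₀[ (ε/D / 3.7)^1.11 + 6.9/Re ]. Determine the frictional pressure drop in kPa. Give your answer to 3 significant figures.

Cross-sectional area A = πD²/4 = π(0.154)²/4 = 0.01863 m²; mean velocity V = Q/A = 0.0742/0.01863 = 3.984 m/s.
Reynolds number Re = ρVD/μ = 1260 · 3.984 · 0.154 / 0.413 = 1872.
Re < 2300 → laminar flow, so f = 64/Re = 64/1872 = 0.0342 (the turbulent correlation is not needed).
Darcy-Weisbach: ΔP = f(L/D)(ρV²/2) = 0.0342·(506/0.154)·(1260·3.984²/2) = 0.0342·3286·9997 = 1.123e+06 Pa.
ΔP = 1.123e+06 Pa = 1120 kPa.

ΔP ≈ 1120 kPa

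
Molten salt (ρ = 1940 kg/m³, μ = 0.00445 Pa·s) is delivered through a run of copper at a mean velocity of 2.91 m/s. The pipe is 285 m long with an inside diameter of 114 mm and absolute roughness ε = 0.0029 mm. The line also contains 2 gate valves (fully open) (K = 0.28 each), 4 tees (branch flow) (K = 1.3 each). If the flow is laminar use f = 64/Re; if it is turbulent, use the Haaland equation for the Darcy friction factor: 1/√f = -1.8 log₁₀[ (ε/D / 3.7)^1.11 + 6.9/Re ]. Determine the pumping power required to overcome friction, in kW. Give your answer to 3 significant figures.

Reynolds number Re = ρVD/μ = 1940 · 2.91 · 0.114 / 0.00445 = 1.446e+05.
Re > 4000 → turbulent. Relative roughness ε/D = 2.9e-06/0.114 = 2.54e-05. Haaland: 1/√f = -1.8 log₁₀[(2.54e-05/3.7)^1.11 + 6.9/1.446e+05] = -1.8 log₁₀[1.86e-06 + 4.77e-05] = 7.749, so f = 0.01666.
Total minor-loss coefficient ΣK = 2·0.28 + 4·1.3 = 5.76.
ΔP = [f·L/D + ΣK]·(ρV²/2) = [0.01666·285/0.114 + 5.76]·(1940·2.91²/2) = [41.64 + 5.76]·8214 = 3.893e+05 Pa.
Q = V·A = 2.91·0.01021 = 0.0297 m³/s.
Pumping power P = QΔP = 0.0297·3.893e+05 = 11560 W = 11.6 kW.

P ≈ 11.6 kW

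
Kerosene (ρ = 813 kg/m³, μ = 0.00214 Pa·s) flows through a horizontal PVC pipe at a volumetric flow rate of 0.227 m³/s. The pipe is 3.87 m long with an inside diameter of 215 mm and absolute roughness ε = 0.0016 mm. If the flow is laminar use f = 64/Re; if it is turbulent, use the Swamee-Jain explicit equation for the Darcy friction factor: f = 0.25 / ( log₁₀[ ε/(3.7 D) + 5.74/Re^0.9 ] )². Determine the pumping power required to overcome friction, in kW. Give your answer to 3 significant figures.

Cross-sectional area A = πD²/4 = π(0.215)²/4 = 0.03631 m²; mean velocity V = Q/A = 0.227/0.03631 = 6.253 m/s.
Reynolds number Re = ρVD/μ = 813 · 6.253 · 0.215 / 0.00214 = 5.107e+05.
Re > 4000 → turbulent. Relative roughness ε/D = 1.6e-06/0.215 = 7.44e-06. Swamee-Jain: f = 0.25/(log₁₀[7.44e-06/3.7 + 5.74/5.107e+05^0.9])² = 0.25/(log₁₀[2.01e-06 + 4.18e-05])² = 0.25/(-4.358)² = 0.01316.
Darcy-Weisbach: ΔP = f(L/D)(ρV²/2) = 0.01316·(3.87/0.215)·(813·6.253²/2) = 0.01316·18·1.589e+04 = 3765 Pa.
Pumping power P = QΔP = 0.227·3765 = 854.7 W = 0.855 kW.

P ≈ 0.855 kW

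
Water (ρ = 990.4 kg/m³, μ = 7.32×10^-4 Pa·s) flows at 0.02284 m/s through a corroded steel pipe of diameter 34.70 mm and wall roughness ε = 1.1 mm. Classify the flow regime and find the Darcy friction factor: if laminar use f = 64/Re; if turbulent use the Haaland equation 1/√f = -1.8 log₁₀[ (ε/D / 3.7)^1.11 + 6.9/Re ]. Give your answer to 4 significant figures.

Re = ρVD/μ = 990.4·0.02284·0.0347/0.000732 = 1072.
Re < 2300 → laminar, so f = 64/Re = 0.05968 (roughness is irrelevant in laminar flow).

f ≈ 0.05968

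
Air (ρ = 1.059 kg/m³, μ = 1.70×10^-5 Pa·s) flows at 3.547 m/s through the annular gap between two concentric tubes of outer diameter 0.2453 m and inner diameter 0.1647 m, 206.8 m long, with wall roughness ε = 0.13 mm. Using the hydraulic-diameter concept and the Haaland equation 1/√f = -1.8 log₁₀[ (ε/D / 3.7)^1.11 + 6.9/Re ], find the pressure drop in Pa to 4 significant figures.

Hydraulic diameter D_h = 4A/P = D_o - D_i = 0.2453 - 0.1647 = 0.0806 m.
Re = ρVD_h/μ = 1.059·3.547·0.0806/1.7e-05 = 1.781e+04.
ε/D_h = 0.00013/0.0806 = 0.00161; Haaland gives 1/√f = -1.8 log₁₀[0.000186+0.000387] = 5.835, so f = 0.02938.
ΔP = f(L/D_h)(ρV²/2) = 0.02938·206.8/0.0806·6.662 = 502.1 Pa.

ΔP ≈ 502.1 Pa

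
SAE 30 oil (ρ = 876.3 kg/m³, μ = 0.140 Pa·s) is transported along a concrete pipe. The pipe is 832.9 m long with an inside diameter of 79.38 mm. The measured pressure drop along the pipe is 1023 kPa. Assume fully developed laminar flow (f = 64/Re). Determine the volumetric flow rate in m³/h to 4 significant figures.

For laminar flow, f = 64/Re with Re = ρVD/μ, so Darcy-Weisbach reduces to ΔP = 32μLV/D². Solving for V: V = ΔP·D²/(32μL) = 1.023e+06·(0.07938)²/(32·0.14·832.9) = 1.728 m/s.
Check: Re = ρVD/μ = 876.3·1.728·0.07938/0.14 = 858.3 < 2300, so the laminar assumption holds.
Q = V·A = 1.728·(π/4·0.07938²) = 0.008549 m³/s = 30.78 m³/h.

Q ≈ 30.78 m³/h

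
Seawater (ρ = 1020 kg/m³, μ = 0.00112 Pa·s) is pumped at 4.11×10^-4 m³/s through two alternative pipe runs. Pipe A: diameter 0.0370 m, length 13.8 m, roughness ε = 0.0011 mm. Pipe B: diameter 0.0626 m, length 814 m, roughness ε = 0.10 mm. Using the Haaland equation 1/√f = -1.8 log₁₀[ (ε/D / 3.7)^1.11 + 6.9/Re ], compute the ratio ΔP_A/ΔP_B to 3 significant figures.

ΔP_A/ΔP_B ≈ 0.193

Pipe A: V = Q/A = 0.000411/0.001075 = 0.3823 m/s; Re = 1.288e+04; ε/D = 2.97e-05; Haaland → f = 0.02888; ΔP_A = f(L/D)(ρV²/2) = 802.6 Pa.
Pipe B: V = Q/A = 0.000411/0.003078 = 0.1335 m/s; Re = 7613; ε/D = 0.0016; Haaland → f = 0.03517; ΔP_B = f(L/D)(ρV²/2) = 4159 Pa.
ΔP_A/ΔP_B = 802.6/4159 = 0.193.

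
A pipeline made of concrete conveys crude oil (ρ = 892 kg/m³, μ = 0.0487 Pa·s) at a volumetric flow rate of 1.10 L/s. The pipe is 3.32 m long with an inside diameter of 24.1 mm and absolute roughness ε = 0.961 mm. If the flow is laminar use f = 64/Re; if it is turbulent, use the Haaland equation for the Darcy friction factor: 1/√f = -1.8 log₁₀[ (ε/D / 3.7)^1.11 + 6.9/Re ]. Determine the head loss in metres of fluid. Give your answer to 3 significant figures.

Q = 1.10 L/s = 1.10/1000 = 0.0011 m³/s.
Cross-sectional area A = πD²/4 = π(0.0241)²/4 = 0.0004562 m²; mean velocity V = Q/A = 0.0011/0.0004562 = 2.411 m/s.
Reynolds number Re = ρVD/μ = 892 · 2.411 · 0.0241 / 0.0487 = 1064.
Re < 2300 → laminar flow, so f = 64/Re = 64/1064 = 0.06013 (the turbulent correlation is not needed).
Darcy-Weisbach: ΔP = f(L/D)(ρV²/2) = 0.06013·(3.32/0.0241)·(892·2.411²/2) = 0.06013·137.8·2593 = 2.148e+04 Pa.
Head loss h_f = ΔP/(ρg) = 2.148e+04/(892·9.81) = 2.45 m.

h_f ≈ 2.45 m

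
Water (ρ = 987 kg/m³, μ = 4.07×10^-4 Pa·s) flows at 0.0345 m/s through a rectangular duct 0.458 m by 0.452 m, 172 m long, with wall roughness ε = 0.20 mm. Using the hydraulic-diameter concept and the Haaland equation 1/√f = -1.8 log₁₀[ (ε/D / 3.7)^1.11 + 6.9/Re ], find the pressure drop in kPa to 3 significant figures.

ΔP ≈ 0.00515 kPa

Hydraulic diameter D_h = 4A/P = 4·(0.458·0.452)/(2·(0.458+0.452)) = 0.8281/1.82 = 0.455 m.
Re = ρVD_h/μ = 987·0.0345·0.455/0.000407 = 3.807e+04.
ε/D_h = 0.0002/0.455 = 0.00044; Haaland gives 1/√f = -1.8 log₁₀[4.4e-05+0.000181] = 6.565, so f = 0.0232.
ΔP = f(L/D_h)(ρV²/2) = 0.0232·172/0.455·0.5874 = 5.152 Pa.
ΔP = 0.00515 kPa.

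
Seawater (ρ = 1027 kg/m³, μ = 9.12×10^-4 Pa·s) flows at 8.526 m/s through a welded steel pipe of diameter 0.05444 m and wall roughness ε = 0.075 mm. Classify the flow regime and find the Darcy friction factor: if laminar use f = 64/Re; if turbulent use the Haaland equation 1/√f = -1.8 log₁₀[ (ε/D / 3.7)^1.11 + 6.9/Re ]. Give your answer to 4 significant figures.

Re = ρVD/μ = 1027·8.526·0.05444/0.000912 = 5.227e+05.
Re > 4000 → turbulent. ε/D = 7.5e-05/0.05444 = 0.00138; Haaland: 1/√f = -1.8 log₁₀[0.000156 + 1.32e-05] = 6.788, so f = 0.0217.

f ≈ 0.02170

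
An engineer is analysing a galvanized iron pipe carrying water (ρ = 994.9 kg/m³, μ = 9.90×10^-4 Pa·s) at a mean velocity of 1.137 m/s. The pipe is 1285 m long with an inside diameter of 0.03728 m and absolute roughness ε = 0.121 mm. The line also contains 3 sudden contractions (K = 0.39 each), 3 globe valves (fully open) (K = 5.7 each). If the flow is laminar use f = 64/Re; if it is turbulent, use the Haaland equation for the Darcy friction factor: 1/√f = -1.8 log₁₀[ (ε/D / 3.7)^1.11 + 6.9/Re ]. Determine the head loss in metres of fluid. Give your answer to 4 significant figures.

h_f ≈ 67.70 m

Reynolds number Re = ρVD/μ = 994.9 · 1.137 · 0.03728 / 0.00099 = 4.26e+04.
Re > 4000 → turbulent. Relative roughness ε/D = 0.000121/0.03728 = 0.00325. Haaland: 1/√f = -1.8 log₁₀[(0.00325/3.7)^1.11 + 6.9/4.26e+04] = -1.8 log₁₀[0.000404 + 0.000162] = 5.844, so f = 0.02928.
Total minor-loss coefficient ΣK = 3·0.39 + 3·5.7 = 18.3.
ΔP = [f·L/D + ΣK]·(ρV²/2) = [0.02928·1285/0.03728 + 18.3]·(994.9·1.137²/2) = [1009 + 18.3]·643.1 = 6.607e+05 Pa.
Head loss h_f = ΔP/(ρg) = 6.607e+05/(994.9·9.81) = 67.70 m.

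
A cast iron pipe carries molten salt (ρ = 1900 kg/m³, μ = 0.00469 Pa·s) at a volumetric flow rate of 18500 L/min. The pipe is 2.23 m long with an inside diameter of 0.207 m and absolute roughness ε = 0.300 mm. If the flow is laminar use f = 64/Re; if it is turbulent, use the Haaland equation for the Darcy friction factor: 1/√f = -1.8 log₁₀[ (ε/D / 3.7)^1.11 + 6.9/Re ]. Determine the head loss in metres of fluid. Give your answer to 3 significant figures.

h_f ≈ 1.01 m

Q = 18500 L/min = 18500/60000 = 0.3083 m³/s.
Cross-sectional area A = πD²/4 = π(0.207)²/4 = 0.03365 m²; mean velocity V = Q/A = 0.3083/0.03365 = 9.162 m/s.
Reynolds number Re = ρVD/μ = 1900 · 9.162 · 0.207 / 0.00469 = 7.683e+05.
Re > 4000 → turbulent. Relative roughness ε/D = 0.0003/0.207 = 0.00145. Haaland: 1/√f = -1.8 log₁₀[(0.00145/3.7)^1.11 + 6.9/7.683e+05] = -1.8 log₁₀[0.000165 + 8.98e-06] = 6.766, so f = 0.02184.
Darcy-Weisbach: ΔP = f(L/D)(ρV²/2) = 0.02184·(2.23/0.207)·(1900·9.162²/2) = 0.02184·10.77·7.974e+04 = 1.877e+04 Pa.
Head loss h_f = ΔP/(ρg) = 1.877e+04/(1900·9.81) = 1.01 m.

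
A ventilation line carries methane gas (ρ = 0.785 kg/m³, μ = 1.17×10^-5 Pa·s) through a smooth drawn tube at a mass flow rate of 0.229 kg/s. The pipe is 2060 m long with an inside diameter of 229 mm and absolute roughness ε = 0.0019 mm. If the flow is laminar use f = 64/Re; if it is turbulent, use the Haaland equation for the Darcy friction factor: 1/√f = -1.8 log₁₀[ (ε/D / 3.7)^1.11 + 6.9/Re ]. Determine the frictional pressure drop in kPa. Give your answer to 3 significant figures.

A = πD²/4 = π(0.229)²/4 = 0.04119 m²; mean velocity V = ṁ/(ρA) = 0.229/(0.785 · 0.04119) = 7.083 m/s.
Reynolds number Re = ρVD/μ = 0.785 · 7.083 · 0.229 / 1.17e-05 = 1.088e+05.
Re > 4000 → turbulent. Relative roughness ε/D = 1.9e-06/0.229 = 8.3e-06. Haaland: 1/√f = -1.8 log₁₀[(8.3e-06/3.7)^1.11 + 6.9/1.088e+05] = -1.8 log₁₀[5.36e-07 + 6.34e-05] = 7.55, so f = 0.01754.
Darcy-Weisbach: ΔP = f(L/D)(ρV²/2) = 0.01754·(2060/0.229)·(0.785·7.083²/2) = 0.01754·8996·19.69 = 3108 Pa.
ΔP = 3108 Pa = 3.11 kPa.

ΔP ≈ 3.11 kPa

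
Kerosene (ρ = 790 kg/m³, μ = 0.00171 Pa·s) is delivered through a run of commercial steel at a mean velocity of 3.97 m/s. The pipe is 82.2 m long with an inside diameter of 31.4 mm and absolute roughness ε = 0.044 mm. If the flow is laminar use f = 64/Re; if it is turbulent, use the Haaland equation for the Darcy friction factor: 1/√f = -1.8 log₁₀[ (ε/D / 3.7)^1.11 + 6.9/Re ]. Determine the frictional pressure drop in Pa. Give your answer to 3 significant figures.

Reynolds number Re = ρVD/μ = 790 · 3.97 · 0.0314 / 0.00171 = 5.759e+04.
Re > 4000 → turbulent. Relative roughness ε/D = 4.4e-05/0.0314 = 0.0014. Haaland: 1/√f = -1.8 log₁₀[(0.0014/3.7)^1.11 + 6.9/5.759e+04] = -1.8 log₁₀[0.000159 + 0.00012] = 6.398, so f = 0.02443.
Darcy-Weisbach: ΔP = f(L/D)(ρV²/2) = 0.02443·(82.2/0.0314)·(790·3.97²/2) = 0.02443·2618·6226 = 3.982e+05 Pa.

ΔP ≈ 398000 Pa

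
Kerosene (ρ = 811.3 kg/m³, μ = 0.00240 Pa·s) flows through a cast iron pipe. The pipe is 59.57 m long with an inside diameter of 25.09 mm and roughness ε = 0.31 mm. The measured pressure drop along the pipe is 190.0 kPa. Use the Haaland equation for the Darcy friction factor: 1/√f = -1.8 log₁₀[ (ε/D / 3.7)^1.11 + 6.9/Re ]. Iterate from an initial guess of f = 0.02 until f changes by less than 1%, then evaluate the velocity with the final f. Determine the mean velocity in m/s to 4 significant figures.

V ≈ 2.130 m/s

Rearranging Darcy-Weisbach: V = √(2·ΔP·D/(f·L·ρ)). With ε/D = 0.00031/0.02509 = 0.0124, iterate starting from f = 0.02:
  f = 0.02 → V = √(2·1.9e+05·0.02509/(0.02·59.57·811.3)) = 3.141 m/s; Re = ρVD/μ = 2.664e+04; f → 0.04266
  f = 0.04266 → V = 2.15 m/s; Re = 1.824e+04; f → 0.04345
  f = 0.04345 → V = 2.131 m/s; Re = 1.807e+04; f → 0.04347
Converged (Δf/f < 1%). With the final f = 0.04347: V = √(2·1.9e+05·0.02509/(0.04347·59.57·811.3)) = 2.13 m/s.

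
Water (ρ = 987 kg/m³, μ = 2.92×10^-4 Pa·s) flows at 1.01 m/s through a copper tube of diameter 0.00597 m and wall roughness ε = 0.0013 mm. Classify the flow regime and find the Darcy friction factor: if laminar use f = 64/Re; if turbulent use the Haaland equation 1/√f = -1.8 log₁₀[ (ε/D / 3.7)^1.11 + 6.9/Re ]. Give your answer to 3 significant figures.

Re = ρVD/μ = 987·1.01·0.00597/0.000292 = 2.038e+04.
Re > 4000 → turbulent. ε/D = 1.3e-06/0.00597 = 0.000218; Haaland: 1/√f = -1.8 log₁₀[2.02e-05 + 0.000339] = 6.201, so f = 0.026.

f ≈ 0.0260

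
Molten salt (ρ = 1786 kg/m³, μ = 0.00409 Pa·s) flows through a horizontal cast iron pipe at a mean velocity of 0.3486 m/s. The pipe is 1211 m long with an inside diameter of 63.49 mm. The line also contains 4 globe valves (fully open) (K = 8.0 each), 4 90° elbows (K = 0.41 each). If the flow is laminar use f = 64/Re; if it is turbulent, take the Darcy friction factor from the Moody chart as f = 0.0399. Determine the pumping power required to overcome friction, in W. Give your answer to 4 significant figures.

Reynolds number Re = ρVD/μ = 1786 · 0.3486 · 0.06349 / 0.00409 = 9665.
Re > 4000 → turbulent; use the Moody-chart value f = 0.0399.
Total minor-loss coefficient ΣK = 4·8 + 4·0.41 = 33.6.
ΔP = [f·L/D + ΣK]·(ρV²/2) = [0.0399·1211/0.06349 + 33.6]·(1786·0.3486²/2) = [761 + 33.6]·108.5 = 8.624e+04 Pa.
Q = V·A = 0.3486·0.003166 = 0.001104 m³/s.
Pumping power P = QΔP = 0.001104·8.624e+04 = 95.177 W = 95.18 W.

P ≈ 95.18 W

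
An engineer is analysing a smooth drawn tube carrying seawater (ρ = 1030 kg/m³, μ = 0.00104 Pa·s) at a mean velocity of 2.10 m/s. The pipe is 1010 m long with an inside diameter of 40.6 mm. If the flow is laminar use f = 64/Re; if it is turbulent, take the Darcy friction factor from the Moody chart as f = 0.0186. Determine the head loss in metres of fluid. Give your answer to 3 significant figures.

h_f ≈ 104 m

Reynolds number Re = ρVD/μ = 1030 · 2.1 · 0.0406 / 0.00104 = 8.444e+04.
Re > 4000 → turbulent; use the Moody-chart value f = 0.0186.
Darcy-Weisbach: ΔP = f(L/D)(ρV²/2) = 0.0186·(1010/0.0406)·(1030·2.1²/2) = 0.0186·2.488e+04·2271 = 1.051e+06 Pa.
Head loss h_f = ΔP/(ρg) = 1.051e+06/(1030·9.81) = 104 m.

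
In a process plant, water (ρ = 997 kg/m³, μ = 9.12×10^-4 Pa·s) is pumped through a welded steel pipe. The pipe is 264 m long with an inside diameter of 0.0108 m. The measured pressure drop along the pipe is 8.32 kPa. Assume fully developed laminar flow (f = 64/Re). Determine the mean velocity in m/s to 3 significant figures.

V ≈ 0.126 m/s

For laminar flow, f = 64/Re with Re = ρVD/μ, so Darcy-Weisbach reduces to ΔP = 32μLV/D². Solving for V: V = ΔP·D²/(32μL) = 8320·(0.0108)²/(32·0.000912·264) = 0.126 m/s.
Check: Re = ρVD/μ = 997·0.126·0.0108/0.000912 = 1487 < 2300, so the laminar assumption holds.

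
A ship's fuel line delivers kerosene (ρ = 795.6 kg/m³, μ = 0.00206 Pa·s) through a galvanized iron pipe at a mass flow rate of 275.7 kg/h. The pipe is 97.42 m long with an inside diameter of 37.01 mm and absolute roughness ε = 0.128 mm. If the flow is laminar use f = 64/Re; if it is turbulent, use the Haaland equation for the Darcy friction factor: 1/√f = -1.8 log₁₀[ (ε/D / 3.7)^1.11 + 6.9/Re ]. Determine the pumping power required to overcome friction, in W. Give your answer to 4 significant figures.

P ≈ 0.04038 W

ṁ = 275.7 kg/h = 275.7/3600 = 0.07658 kg/s.
A = πD²/4 = π(0.03701)²/4 = 0.001076 m²; mean velocity V = ṁ/(ρA) = 0.07658/(795.6 · 0.001076) = 0.08948 m/s.
Reynolds number Re = ρVD/μ = 795.6 · 0.08948 · 0.03701 / 0.00206 = 1279.
Re < 2300 → laminar flow, so f = 64/Re = 64/1279 = 0.05004 (the turbulent correlation is not needed).
Darcy-Weisbach: ΔP = f(L/D)(ρV²/2) = 0.05004·(97.42/0.03701)·(795.6·0.08948²/2) = 0.05004·2632·3.185 = 419.5 Pa.
Q = ṁ/ρ = 0.07658/795.6 = 9.626e-05 m³/s.
Pumping power P = QΔP = 9.626e-05·419.5 = 0.040381 W = 0.04038 W.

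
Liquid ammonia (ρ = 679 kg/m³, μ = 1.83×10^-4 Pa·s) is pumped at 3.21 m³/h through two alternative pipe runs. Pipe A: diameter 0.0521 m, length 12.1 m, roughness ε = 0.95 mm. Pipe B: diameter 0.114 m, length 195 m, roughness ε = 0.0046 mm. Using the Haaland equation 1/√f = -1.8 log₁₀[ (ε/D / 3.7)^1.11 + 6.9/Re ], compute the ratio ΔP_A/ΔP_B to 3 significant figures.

ΔP_A/ΔP_B ≈ 6.64

Pipe A: V = Q/A = 0.0008917/0.002132 = 0.4183 m/s; Re = 8.085e+04; ε/D = 0.0182; Haaland → f = 0.04755; ΔP_A = f(L/D)(ρV²/2) = 655.8 Pa.
Pipe B: V = Q/A = 0.0008917/0.01021 = 0.08736 m/s; Re = 3.695e+04; ε/D = 4.04e-05; Haaland → f = 0.02228; ΔP_B = f(L/D)(ρV²/2) = 98.76 Pa.
ΔP_A/ΔP_B = 655.8/98.76 = 6.64.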